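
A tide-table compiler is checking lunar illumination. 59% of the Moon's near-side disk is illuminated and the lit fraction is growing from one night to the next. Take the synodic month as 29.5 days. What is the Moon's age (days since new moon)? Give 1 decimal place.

8.2 days

From f = (1 − cos θ)/2: cos θ = 1 − 2×0.59 = -0.180; arccos → 100.4°.
Before full moon the principal value applies: θ = 100.4°.
That fraction of the synodic month is 100.4/360 × 29.5 d ≈ 8.22 d.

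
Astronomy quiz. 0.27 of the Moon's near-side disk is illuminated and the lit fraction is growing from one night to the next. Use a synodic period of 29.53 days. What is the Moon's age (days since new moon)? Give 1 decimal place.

5.1 days

cos θ = 1 − 2f = 0.460, giving a principal value of 62.6°.
The Moon is waxing (0°–180°), so θ = 62.6° directly.
Age = 29.53 × 62.6°/360° ≈ 5.14 days.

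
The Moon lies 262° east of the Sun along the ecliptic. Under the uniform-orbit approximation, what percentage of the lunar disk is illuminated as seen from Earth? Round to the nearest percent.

57%

cos 262° = (-0.139), so f = (1 − (-0.139))/2 = 0.570, i.e. 57%.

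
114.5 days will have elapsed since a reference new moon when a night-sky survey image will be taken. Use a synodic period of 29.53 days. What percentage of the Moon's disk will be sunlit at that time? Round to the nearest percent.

114.5/29.53 = 3.877 lunations, so 3 complete cycles and 25.91 d into the next.
Phase angle: θ = 360°·(25.91 d)/(29.53 d) = 315.9°.
Illuminated fraction = (1 − cos 315.9°)/2 = (1 − 0.718)/2 ≈ 0.141, so 14%.

14%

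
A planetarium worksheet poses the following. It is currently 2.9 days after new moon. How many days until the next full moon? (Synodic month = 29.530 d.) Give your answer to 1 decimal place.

11.9 days

Full moon occurs at elongation 180°, i.e. at age 29.530 × 180/360 = 14.765 d.
So 11.865 days remain (14.765 − 2.9).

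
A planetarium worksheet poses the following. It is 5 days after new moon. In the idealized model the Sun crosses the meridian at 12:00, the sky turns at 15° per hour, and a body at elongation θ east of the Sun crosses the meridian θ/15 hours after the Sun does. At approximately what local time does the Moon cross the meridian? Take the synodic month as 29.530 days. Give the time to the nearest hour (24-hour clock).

The Moon has covered 5/29.530 of its cycle, so θ ≈ 360° × 5/29.530 = 61.0°.
The Moon trails the Sun by θ/15 = 61.0/15 ≈ 4.06 hours.
12:00 + 4.06 h ≈ 16:04 → 16:00 to the nearest hour.

16:00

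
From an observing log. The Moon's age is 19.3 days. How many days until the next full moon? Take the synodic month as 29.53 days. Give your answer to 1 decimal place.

25.0 days

Full moon occurs at elongation 180°, i.e. at age 29.53 × 180/360 = 14.765 d.
Already past this cycle's full moon; the next is at 14.765 + 29.53 = 44.295 d, so 44.295 − 19.3 = 24.995 days.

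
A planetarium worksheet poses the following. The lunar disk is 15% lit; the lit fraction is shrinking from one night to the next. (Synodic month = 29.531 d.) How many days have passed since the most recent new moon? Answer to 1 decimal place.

25.8 days

From f = (1 − cos θ)/2: cos θ = 1 − 2×0.15 = 0.700; arccos → 45.6°.
A waning Moon lies in 180°–360°, so θ = 360° − 45.6° = 314.4°.
That fraction of the synodic month is 314.4/360 × 29.531 d ≈ 25.79 d.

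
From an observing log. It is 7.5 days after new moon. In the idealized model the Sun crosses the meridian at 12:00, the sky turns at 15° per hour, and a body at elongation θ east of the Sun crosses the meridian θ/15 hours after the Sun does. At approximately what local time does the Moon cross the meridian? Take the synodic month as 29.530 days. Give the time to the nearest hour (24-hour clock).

Phase angle: θ = 360°·(7.5 d)/(29.530 d) = 91.4°.
At 15° of sky rotation per hour, 91.4° corresponds to a 6.10 h lag.
12:00 + 6.10 h ≈ 18:06 → 18:00 to the nearest hour.

18:00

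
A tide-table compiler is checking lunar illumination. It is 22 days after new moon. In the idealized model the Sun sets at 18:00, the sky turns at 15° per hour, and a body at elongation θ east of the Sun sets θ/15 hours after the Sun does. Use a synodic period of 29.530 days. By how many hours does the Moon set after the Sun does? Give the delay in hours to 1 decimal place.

17.9 h

Phase angle: θ = 360°·(22 d)/(29.530 d) = 268.2°.
The Moon trails the Sun by θ/15 = 268.2/15 ≈ 17.88 hours.
So the Moon sets 17.88 h after the Sun.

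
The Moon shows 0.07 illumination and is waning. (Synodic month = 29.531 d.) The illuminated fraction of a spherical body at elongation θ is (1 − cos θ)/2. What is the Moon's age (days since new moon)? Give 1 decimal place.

27.0 days

cos θ = 1 − 2f = 0.860, giving a principal value of 30.7°.
Waning ⇒ past full, so θ = 360° − 30.7° = 329.3°.
Age = 29.531 × 329.3°/360° ≈ 27.01 days.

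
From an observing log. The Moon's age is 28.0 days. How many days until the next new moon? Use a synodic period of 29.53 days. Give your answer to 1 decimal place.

1.5 days

The next new moon completes the synodic month: 29.53 − 28.0 = 1.530 days.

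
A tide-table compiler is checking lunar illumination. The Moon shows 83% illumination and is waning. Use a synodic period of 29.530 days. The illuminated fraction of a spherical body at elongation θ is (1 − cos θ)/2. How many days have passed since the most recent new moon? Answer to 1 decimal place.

From f = (1 − cos θ)/2: cos θ = 1 − 2×0.83 = -0.660; arccos → 131.3°.
Since the Moon is past full (waning), take the reflex angle: θ = 360° − 131.3° = 228.7°.
Age = 29.530 × 228.7°/360° ≈ 18.76 days.

18.8 days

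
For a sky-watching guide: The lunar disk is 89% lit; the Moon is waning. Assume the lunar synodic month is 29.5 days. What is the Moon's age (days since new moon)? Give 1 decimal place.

17.9 days

cos θ = 1 − 2f = -0.780, giving a principal value of 141.3°.
Since the Moon is past full (waning), take the reflex angle: θ = 360° − 141.3° = 218.7°.
That fraction of the synodic month is 218.7/360 × 29.5 d ≈ 17.92 d.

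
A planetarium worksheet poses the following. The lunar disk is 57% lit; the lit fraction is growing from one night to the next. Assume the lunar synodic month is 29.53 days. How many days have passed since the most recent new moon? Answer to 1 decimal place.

8.0 days

From f = (1 − cos θ)/2: cos θ = 1 − 2×0.57 = -0.140; arccos → 98.0°.
Before full moon the principal value applies: θ = 98.0°.
That fraction of the synodic month is 98.0/360 × 29.53 d ≈ 8.04 d.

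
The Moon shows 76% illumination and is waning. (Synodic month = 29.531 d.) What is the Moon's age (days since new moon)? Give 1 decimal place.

Invert f = (1 − cos θ)/2 to get cos θ = 1 − 2(0.76) = -0.520, hence θ₀ = arccos -0.520 = 121.3°.
Since the Moon is past full (waning), take the reflex angle: θ = 360° − 121.3° = 238.7°.
That fraction of the synodic month is 238.7/360 × 29.531 d ≈ 19.58 d.

19.6 days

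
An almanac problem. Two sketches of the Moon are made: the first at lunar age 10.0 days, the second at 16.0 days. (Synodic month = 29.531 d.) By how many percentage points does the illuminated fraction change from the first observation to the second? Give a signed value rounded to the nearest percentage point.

+22 pp

θ₁ = 360° × 10.0/29.531 = 121.9°, f₁ = (1 − cos θ₁)/2 = 0.764.
θ₂ = 360° × 16.0/29.531 = 195.0°, f₂ = (1 − cos θ₂)/2 = 0.983.
Change = f₂ − f₁ = +0.219 → +22 percentage points.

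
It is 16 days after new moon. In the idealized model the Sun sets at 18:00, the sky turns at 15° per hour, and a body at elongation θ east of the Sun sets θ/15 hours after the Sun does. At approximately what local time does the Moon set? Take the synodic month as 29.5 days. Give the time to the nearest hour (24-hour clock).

07:00

Phase angle: θ = 360°·(16 d)/(29.5 d) = 195.3°.
Delay after the Sun = 195.3° / (15°/h) ≈ 13.02 h.
18:00 + 13.02 h ≈ 07:01 → 07:00 to the nearest hour.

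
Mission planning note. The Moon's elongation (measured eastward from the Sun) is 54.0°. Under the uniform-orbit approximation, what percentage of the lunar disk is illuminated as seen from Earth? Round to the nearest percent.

21%

f = (1 − cos 54.0°)/2 = (1 − 0.588)/2 ≈ 0.206, i.e. 21%.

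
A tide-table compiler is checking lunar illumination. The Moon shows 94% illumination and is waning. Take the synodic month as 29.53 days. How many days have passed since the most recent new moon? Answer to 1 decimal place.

17.1 days

cos θ = 1 − 2f = -0.880, giving a principal value of 151.6°.
Waning ⇒ past full, so θ = 360° − 151.6° = 208.4°.
At 360°/29.53 d per day, 208.4° corresponds to 17.09 days.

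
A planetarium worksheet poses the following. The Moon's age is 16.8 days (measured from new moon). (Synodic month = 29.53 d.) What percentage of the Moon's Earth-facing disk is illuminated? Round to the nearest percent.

95%

Elongation θ = 360° × 16.8/29.53 ≈ 204.8°.
cos 204.8° = (-0.908), so f = (1 − (-0.908))/2 = 0.954, so 95%.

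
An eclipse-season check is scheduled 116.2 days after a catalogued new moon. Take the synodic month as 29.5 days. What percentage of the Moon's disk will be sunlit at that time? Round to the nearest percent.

4%

116.2/29.5 = 3.939 lunations, so 3 complete cycles and 27.70 d into the next.
Elongation θ = 360° × 27.70/29.5 ≈ 338.0°.
With cos θ = 0.927, the lit fraction is (1 − 0.927)/2 ≈ 0.036, so 4%.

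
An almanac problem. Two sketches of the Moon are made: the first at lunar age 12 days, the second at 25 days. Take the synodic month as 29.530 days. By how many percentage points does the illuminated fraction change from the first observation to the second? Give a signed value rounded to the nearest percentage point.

-70 percentage points

θ₁ = 360° × 12/29.530 = 146.3°, f₁ = (1 − cos θ₁)/2 = 0.916.
θ₂ = 360° × 25/29.530 = 304.8°, f₂ = (1 − cos θ₂)/2 = 0.215.
Change = f₂ − f₁ = -0.701 → -70 percentage points.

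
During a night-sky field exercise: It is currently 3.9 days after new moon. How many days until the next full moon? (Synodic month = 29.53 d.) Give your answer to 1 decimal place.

Full moon occurs at elongation 180°, i.e. at age 29.53 × 180/360 = 14.765 d.
That is 14.765 − 3.9 = 10.865 days ahead.

10.9 days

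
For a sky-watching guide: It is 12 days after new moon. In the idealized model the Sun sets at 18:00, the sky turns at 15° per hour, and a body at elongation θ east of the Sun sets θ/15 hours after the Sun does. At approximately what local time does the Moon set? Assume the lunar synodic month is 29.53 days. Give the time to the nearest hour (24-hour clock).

04:00

The Moon has covered 12/29.53 of its cycle, so θ ≈ 360° × 12/29.53 = 146.3°.
Delay after the Sun = 146.3° / (15°/h) ≈ 9.75 h.
18:00 + 9.75 h ≈ 03:45 → 04:00 to the nearest hour.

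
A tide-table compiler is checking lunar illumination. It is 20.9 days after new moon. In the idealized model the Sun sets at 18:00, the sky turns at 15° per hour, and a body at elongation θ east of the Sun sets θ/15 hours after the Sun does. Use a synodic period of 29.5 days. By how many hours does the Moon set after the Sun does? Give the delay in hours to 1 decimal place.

17.0 h

Elongation θ = 360° × 20.9/29.5 ≈ 255.1°.
The Moon trails the Sun by θ/15 = 255.1/15 ≈ 17.00 hours.
So the Moon sets 17.00 h after the Sun.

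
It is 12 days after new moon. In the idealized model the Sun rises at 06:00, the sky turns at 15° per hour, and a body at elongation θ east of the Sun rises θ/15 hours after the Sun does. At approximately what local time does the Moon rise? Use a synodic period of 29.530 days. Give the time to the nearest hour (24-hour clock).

Phase angle: θ = 360°·(12 d)/(29.530 d) = 146.3°.
The Moon trails the Sun by θ/15 = 146.3/15 ≈ 9.75 hours.
06:00 + 9.75 h ≈ 15:45 → 16:00 to the nearest hour.

16:00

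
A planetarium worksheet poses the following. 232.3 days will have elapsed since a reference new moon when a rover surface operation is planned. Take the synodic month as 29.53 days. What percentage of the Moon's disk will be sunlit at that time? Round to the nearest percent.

17%

232.3 d spans 7 complete synodic months (7 × 29.53 = 206.71 d) plus 25.59 d.
The Moon has covered 25.59/29.53 of its cycle, so θ ≈ 360° × 25.59/29.53 = 312.0°.
With cos θ = 0.669, the lit fraction is (1 − 0.669)/2 ≈ 0.166, so 17%.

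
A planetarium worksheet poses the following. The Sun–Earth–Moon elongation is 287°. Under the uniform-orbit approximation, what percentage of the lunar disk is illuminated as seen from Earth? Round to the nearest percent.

35%

f = (1 − cos 287°)/2 = (1 − 0.292)/2 ≈ 0.354, i.e. 35%.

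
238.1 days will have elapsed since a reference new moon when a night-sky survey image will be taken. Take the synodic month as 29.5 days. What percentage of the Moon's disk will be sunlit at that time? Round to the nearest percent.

238.1/29.5 = 8.071 lunations, so 8 complete cycles and 2.10 d into the next.
Phase angle: θ = 360°·(2.10 d)/(29.5 d) = 25.6°.
cos 25.6° = 0.902, so f = (1 − 0.902)/2 = 0.049, so 5%.

5%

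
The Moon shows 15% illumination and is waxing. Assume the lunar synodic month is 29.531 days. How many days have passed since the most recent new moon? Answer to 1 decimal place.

Invert f = (1 − cos θ)/2 to get cos θ = 1 − 2(0.15) = 0.700, hence θ₀ = arccos 0.700 = 45.6°.
Before full moon the principal value applies: θ = 45.6°.
That fraction of the synodic month is 45.6/360 × 29.531 d ≈ 3.74 d.

3.7 days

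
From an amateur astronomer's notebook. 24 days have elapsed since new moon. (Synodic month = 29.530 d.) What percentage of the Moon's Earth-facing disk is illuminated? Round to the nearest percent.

31%

Elongation θ = 360° × 24/29.530 ≈ 292.6°.
With cos θ = 0.384, the lit fraction is (1 − 0.384)/2 ≈ 0.308, so 31%.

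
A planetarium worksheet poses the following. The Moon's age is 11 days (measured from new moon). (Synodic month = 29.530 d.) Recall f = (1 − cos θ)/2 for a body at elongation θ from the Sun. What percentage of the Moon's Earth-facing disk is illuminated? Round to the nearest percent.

Elongation θ = 360° × 11/29.530 ≈ 134.1°.
With cos θ = (-0.696), the lit fraction is (1 − (-0.696))/2 ≈ 0.848, so 85%.

85%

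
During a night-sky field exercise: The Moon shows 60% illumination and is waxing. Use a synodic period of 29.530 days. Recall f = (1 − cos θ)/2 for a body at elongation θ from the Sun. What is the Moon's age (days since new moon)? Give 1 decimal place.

cos θ = 1 − 2f = -0.200, giving a principal value of 101.5°.
Waxing ⇒ before full, so θ = 101.5°.
Age = 29.530 × 101.5°/360° ≈ 8.33 days.

8.3 days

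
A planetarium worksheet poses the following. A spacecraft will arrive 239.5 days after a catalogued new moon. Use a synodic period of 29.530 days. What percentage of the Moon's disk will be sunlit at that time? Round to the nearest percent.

Reduce mod P: 239.5 − 8×29.530 = 3.26 d into the current lunation.
Elongation θ = 360° × 3.26/29.530 ≈ 39.7°.
With cos θ = 0.769, the lit fraction is (1 − 0.769)/2 ≈ 0.116, so 12%.

12%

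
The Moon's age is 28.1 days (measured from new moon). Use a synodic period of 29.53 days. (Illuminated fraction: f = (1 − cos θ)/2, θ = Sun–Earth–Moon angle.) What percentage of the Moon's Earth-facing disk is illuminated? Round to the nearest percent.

Phase angle: θ = 360°·(28.1 d)/(29.53 d) = 342.6°.
cos 342.6° = 0.954, so f = (1 − 0.954)/2 = 0.023, so 2%.

2%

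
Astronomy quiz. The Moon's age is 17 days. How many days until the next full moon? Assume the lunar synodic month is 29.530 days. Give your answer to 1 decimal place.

27.3 days

Full moon occurs at elongation 180°, i.e. at age 29.530 × 180/360 = 14.765 d.
Already past this cycle's full moon; the next is at 14.765 + 29.530 = 44.295 d, so 44.295 − 17 = 27.295 days.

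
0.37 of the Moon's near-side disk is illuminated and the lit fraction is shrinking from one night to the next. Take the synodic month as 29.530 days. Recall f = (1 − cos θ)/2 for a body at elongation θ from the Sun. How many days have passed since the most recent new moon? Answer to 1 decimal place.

From f = (1 − cos θ)/2: cos θ = 1 − 2×0.37 = 0.260; arccos → 74.9°.
Since the Moon is past full (waning), take the reflex angle: θ = 360° − 74.9° = 285.1°.
At 360°/29.530 d per day, 285.1° corresponds to 23.38 days.

23.4 days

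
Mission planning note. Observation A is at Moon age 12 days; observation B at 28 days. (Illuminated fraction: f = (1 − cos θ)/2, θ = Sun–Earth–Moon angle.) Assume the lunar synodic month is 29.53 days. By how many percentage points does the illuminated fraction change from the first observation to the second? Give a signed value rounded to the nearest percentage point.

-89 percentage points

θ₁ = 360° × 12/29.53 = 146.3°, f₁ = (1 − cos θ₁)/2 = 0.916.
θ₂ = 360° × 28/29.53 = 341.3°, f₂ = (1 − cos θ₂)/2 = 0.026.
Change = f₂ − f₁ = -0.890 → -89 percentage points.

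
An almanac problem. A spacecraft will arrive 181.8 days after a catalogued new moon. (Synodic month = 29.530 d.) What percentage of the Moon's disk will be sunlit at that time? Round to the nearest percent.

22%

181.8 d spans 6 complete synodic months (6 × 29.530 = 177.18 d) plus 4.62 d.
Elongation θ = 360° × 4.62/29.530 ≈ 56.3°.
Illuminated fraction = (1 − cos 56.3°)/2 = (1 − 0.555)/2 ≈ 0.223, so 22%.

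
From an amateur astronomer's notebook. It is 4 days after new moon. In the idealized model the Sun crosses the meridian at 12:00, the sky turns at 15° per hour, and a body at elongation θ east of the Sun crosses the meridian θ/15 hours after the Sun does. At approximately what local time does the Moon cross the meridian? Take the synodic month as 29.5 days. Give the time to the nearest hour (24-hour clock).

Elongation θ = 360° × 4/29.5 ≈ 48.8°.
Delay after the Sun = 48.8° / (15°/h) ≈ 3.25 h.
12:00 + 3.25 h ≈ 15:15 → 15:00 to the nearest hour.

15:00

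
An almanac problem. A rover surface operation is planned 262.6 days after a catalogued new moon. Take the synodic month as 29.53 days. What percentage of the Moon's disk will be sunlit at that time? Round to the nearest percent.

11%

Reduce mod P: 262.6 − 8×29.53 = 26.36 d into the current lunation.
The Moon has covered 26.36/29.53 of its cycle, so θ ≈ 360° × 26.36/29.53 = 321.4°.
With cos θ = 0.781, the lit fraction is (1 − 0.781)/2 ≈ 0.109, so 11%.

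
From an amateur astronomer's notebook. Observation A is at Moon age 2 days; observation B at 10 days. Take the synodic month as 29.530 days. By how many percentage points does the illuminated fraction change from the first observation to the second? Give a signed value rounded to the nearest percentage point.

+72 percentage points

First observation: θ = 360°·2/29.530 = 24.4°, so f = 0.045.
Second observation: θ = 121.9°, f = 0.764.
Δf = 0.764 − 0.045 = +0.720, i.e. +72 pp.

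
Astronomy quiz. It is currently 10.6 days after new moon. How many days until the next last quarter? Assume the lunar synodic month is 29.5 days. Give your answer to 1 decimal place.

11.5 days

Last quarter is 0.75 of the way through the cycle: age 0.75 × 29.5 = 22.125 d.
So 11.525 days remain (22.125 − 10.6).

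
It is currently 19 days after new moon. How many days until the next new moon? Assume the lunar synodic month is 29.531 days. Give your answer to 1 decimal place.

One full lunation from the last new moon is 29.531 d; remaining = 29.531 − 19 = 10.531 d.

10.5 days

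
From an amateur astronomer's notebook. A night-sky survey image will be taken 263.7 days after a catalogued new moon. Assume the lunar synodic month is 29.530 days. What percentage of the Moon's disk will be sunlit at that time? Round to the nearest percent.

5%

263.7 d spans 8 complete synodic months (8 × 29.530 = 236.24 d) plus 27.46 d.
The Moon has covered 27.46/29.530 of its cycle, so θ ≈ 360° × 27.46/29.530 = 334.8°.
With cos θ = 0.905, the lit fraction is (1 − 0.905)/2 ≈ 0.048, so 5%.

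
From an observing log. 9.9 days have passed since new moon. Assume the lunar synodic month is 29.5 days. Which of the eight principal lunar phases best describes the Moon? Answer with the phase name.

At 9.9/29.5 of the cycle, θ ≈ 121° — the waxing gibbous range.

waxing gibbous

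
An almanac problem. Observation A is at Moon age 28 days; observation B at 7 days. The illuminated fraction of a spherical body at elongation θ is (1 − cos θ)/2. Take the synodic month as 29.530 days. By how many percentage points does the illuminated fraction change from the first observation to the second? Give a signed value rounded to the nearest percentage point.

+43 percentage points

θ₁ = 360° × 28/29.530 = 341.3°, f₁ = (1 − cos θ₁)/2 = 0.026.
θ₂ = 360° × 7/29.530 = 85.3°, f₂ = (1 − cos θ₂)/2 = 0.459.
Change = f₂ − f₁ = +0.433 → +43 percentage points.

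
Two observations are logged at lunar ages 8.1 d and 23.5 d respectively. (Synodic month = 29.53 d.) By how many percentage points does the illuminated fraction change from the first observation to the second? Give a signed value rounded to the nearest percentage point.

-22 pp

θ₁ = 360° × 8.1/29.53 = 98.7°, f₁ = (1 − cos θ₁)/2 = 0.576.
θ₂ = 360° × 23.5/29.53 = 286.5°, f₂ = (1 − cos θ₂)/2 = 0.358.
Change = f₂ − f₁ = -0.218 → -22 percentage points.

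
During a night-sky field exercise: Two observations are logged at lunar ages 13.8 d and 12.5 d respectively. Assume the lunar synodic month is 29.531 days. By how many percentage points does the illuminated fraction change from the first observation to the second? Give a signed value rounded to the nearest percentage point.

First observation: θ = 360°·13.8/29.531 = 168.2°, so f = 0.989.
Second observation: θ = 152.4°, f = 0.943.
Δf = 0.943 − 0.989 = -0.046, i.e. -5 pp.

-5 percentage points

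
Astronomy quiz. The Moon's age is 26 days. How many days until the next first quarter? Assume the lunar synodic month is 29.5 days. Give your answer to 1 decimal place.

First quarter is 0.25 of the way through the cycle: age 0.25 × 29.5 = 7.375 d.
This lunation's first quarter (7.375 d) has passed, so add one period: 36.875 − 26 = 10.875 days.

10.9 days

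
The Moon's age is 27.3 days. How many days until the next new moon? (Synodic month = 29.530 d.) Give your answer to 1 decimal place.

2.2 days

One full lunation from the last new moon is 29.530 d; remaining = 29.530 − 27.3 = 2.230 d.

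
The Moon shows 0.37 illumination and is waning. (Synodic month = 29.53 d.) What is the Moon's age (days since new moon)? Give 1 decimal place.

23.4 days

From f = (1 − cos θ)/2: cos θ = 1 − 2×0.37 = 0.260; arccos → 74.9°.
A waning Moon lies in 180°–360°, so θ = 360° − 74.9° = 285.1°.
At 360°/29.53 d per day, 285.1° corresponds to 23.38 days.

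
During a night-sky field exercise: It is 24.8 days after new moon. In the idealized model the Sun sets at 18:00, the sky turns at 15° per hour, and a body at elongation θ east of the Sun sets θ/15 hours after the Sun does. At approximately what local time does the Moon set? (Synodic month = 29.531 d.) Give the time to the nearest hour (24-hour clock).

14:00

Phase angle: θ = 360°·(24.8 d)/(29.531 d) = 302.3°.
At 15° of sky rotation per hour, 302.3° corresponds to a 20.16 h lag.
18:00 + 20.16 h ≈ 14:09 → 14:00 to the nearest hour.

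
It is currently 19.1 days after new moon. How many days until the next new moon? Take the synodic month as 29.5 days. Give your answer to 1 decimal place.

The next new moon completes the synodic month: 29.5 − 19.1 = 10.400 days.

10.4 days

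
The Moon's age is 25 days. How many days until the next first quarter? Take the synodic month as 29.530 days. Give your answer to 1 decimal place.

11.9 days

First quarter occurs at elongation 90°, i.e. at age 29.530 × 90/360 = 7.383 d.
Already past this cycle's first quarter; the next is at 7.383 + 29.530 = 36.913 d, so 36.913 − 25 = 11.913 days.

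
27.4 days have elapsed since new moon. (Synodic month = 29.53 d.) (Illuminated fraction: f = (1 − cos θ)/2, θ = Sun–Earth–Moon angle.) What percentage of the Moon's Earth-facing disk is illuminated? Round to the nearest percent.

5%

Phase angle: θ = 360°·(27.4 d)/(29.53 d) = 334.0°.
Illuminated fraction = (1 − cos 334.0°)/2 = (1 − 0.899)/2 ≈ 0.050, so 5%.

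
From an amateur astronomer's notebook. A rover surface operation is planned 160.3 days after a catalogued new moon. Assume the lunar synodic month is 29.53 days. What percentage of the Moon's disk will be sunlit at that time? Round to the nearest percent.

160.3 d spans 5 complete synodic months (5 × 29.53 = 147.65 d) plus 12.65 d.
Phase angle: θ = 360°·(12.65 d)/(29.53 d) = 154.2°.
Illuminated fraction = (1 − cos 154.2°)/2 = (1 − (-0.900))/2 ≈ 0.950, so 95%.

95%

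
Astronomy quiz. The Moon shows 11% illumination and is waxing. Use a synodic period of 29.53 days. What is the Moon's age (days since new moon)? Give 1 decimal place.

cos θ = 1 − 2f = 0.780, giving a principal value of 38.7°.
The Moon is waxing (0°–180°), so θ = 38.7° directly.
That fraction of the synodic month is 38.7/360 × 29.53 d ≈ 3.18 d.

3.2 days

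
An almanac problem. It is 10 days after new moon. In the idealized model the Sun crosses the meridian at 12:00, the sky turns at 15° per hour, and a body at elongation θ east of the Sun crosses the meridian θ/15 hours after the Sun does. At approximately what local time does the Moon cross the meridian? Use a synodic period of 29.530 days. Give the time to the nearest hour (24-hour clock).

Elongation θ = 360° × 10/29.530 ≈ 121.9°.
Delay after the Sun = 121.9° / (15°/h) ≈ 8.13 h.
12:00 + 8.13 h ≈ 20:08 → 20:00 to the nearest hour.

20:00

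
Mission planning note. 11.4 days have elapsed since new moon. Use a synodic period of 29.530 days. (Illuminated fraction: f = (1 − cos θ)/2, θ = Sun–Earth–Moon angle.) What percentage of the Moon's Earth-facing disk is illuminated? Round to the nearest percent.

88%

The Moon has covered 11.4/29.530 of its cycle, so θ ≈ 360° × 11.4/29.530 = 139.0°.
With cos θ = (-0.754), the lit fraction is (1 − (-0.754))/2 ≈ 0.877, so 88%.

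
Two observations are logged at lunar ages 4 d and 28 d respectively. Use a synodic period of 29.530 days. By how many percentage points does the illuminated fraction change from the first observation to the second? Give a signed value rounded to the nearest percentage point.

First observation: θ = 360°·4/29.530 = 48.8°, so f = 0.170.
Second observation: θ = 341.3°, f = 0.026.
Δf = 0.026 − 0.170 = -0.144, i.e. -14 pp.

-14 percentage points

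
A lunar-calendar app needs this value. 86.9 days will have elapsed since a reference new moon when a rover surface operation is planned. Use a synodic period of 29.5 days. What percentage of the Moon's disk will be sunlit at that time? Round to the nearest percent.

3%

Reduce mod P: 86.9 − 2×29.5 = 27.90 d into the current lunation.
Phase angle: θ = 360°·(27.90 d)/(29.5 d) = 340.5°.
cos 340.5° = 0.942, so f = (1 − 0.942)/2 = 0.029, so 3%.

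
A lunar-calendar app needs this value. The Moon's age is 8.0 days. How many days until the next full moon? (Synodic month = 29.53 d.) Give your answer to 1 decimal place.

Full moon is 0.5 of the way through the cycle: age 0.5 × 29.53 = 14.765 d.
So 6.765 days remain (14.765 − 8.0).

6.8 days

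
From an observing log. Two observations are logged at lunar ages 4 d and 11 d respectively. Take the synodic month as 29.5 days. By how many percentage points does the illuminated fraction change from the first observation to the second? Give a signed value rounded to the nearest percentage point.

θ₁ = 360° × 4/29.5 = 48.8°, f₁ = (1 − cos θ₁)/2 = 0.171.
θ₂ = 360° × 11/29.5 = 134.2°, f₂ = (1 − cos θ₂)/2 = 0.849.
Change = f₂ − f₁ = +0.678 → +68 percentage points.

+68 percentage points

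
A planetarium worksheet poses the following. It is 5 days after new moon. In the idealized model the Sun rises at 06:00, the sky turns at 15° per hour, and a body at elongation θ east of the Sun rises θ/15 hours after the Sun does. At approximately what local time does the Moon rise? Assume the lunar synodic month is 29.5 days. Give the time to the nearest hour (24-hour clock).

10:00

Elongation θ = 360° × 5/29.5 ≈ 61.0°.
At 15° of sky rotation per hour, 61.0° corresponds to a 4.07 h lag.
06:00 + 4.07 h ≈ 10:04 → 10:00 to the nearest hour.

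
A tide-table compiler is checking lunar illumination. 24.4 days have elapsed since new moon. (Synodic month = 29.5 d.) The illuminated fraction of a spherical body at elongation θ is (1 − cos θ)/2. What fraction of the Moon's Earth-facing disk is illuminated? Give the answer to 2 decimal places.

Phase angle: θ = 360°·(24.4 d)/(29.5 d) = 297.8°.
With cos θ = 0.466, the lit fraction is (1 − 0.466)/2 ≈ 0.267.

0.27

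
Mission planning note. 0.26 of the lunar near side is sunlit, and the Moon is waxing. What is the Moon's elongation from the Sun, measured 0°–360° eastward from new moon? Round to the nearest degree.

From f = (1 − cos θ)/2: cos θ = 1 − 2×0.26 = 0.480; arccos → 61.3°.
Waxing ⇒ before full, so θ = 61.3°.

61°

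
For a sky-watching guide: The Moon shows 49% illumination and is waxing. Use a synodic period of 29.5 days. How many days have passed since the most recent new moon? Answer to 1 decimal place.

7.3 days

From f = (1 − cos θ)/2: cos θ = 1 − 2×0.49 = 0.020; arccos → 88.9°.
Before full moon the principal value applies: θ = 88.9°.
At 360°/29.5 d per day, 88.9° corresponds to 7.28 days.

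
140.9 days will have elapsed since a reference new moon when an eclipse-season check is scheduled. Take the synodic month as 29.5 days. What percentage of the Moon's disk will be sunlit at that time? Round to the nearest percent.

140.9/29.5 = 4.776 lunations, so 4 complete cycles and 22.90 d into the next.
Elongation θ = 360° × 22.90/29.5 ≈ 279.5°.
cos 279.5° = 0.164, so f = (1 − 0.164)/2 = 0.418, so 42%.

42%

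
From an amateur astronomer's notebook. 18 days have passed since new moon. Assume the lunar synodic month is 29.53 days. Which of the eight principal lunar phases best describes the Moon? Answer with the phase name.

At 18/29.53 of the cycle, θ ≈ 219° — the waning gibbous range.

waning gibbous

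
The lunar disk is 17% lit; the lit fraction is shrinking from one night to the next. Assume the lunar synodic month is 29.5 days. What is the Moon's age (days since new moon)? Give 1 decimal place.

25.5 days

Invert f = (1 − cos θ)/2 to get cos θ = 1 − 2(0.17) = 0.660, hence θ₀ = arccos 0.660 = 48.7°.
Since the Moon is past full (waning), take the reflex angle: θ = 360° − 48.7° = 311.3°.
Age = 29.5 × 311.3°/360° ≈ 25.51 days.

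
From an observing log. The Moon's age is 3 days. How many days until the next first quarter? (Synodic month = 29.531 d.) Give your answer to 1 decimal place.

First quarter is 0.25 of the way through the cycle: age 0.25 × 29.531 = 7.383 d.
That is 7.383 − 3 = 4.383 days ahead.

4.4 days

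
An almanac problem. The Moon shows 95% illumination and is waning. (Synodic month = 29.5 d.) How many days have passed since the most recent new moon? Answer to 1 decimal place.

Invert f = (1 − cos θ)/2 to get cos θ = 1 − 2(0.95) = -0.900, hence θ₀ = arccos -0.900 = 154.2°.
Waning ⇒ past full, so θ = 360° − 154.2° = 205.8°.
Age = 29.5 × 205.8°/360° ≈ 16.87 days.

16.9 days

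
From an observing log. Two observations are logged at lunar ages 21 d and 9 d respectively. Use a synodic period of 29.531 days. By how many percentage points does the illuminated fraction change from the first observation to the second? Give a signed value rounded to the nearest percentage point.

First observation: θ = 360°·21/29.531 = 256.0°, so f = 0.621.
Second observation: θ = 109.7°, f = 0.669.
Δf = 0.669 − 0.621 = +0.048, i.e. +5 pp.

+5 percentage points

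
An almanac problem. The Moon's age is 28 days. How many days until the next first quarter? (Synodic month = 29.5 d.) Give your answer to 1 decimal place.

8.9 days

First quarter occurs at elongation 90°, i.e. at age 29.5 × 90/360 = 7.375 d.
Already past this cycle's first quarter; the next is at 7.375 + 29.5 = 36.875 d, so 36.875 − 28 = 8.875 days.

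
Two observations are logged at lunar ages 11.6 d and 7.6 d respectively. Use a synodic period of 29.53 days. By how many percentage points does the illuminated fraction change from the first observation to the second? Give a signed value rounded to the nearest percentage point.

First observation: θ = 360°·11.6/29.53 = 141.4°, so f = 0.891.
Second observation: θ = 92.7°, f = 0.523.
Δf = 0.523 − 0.891 = -0.368, i.e. -37 pp.

-37 percentage points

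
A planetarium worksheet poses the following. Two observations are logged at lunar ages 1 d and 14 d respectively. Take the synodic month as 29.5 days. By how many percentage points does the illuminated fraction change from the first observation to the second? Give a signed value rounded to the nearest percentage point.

+98 pp

θ₁ = 360° × 1/29.5 = 12.2°, f₁ = (1 − cos θ₁)/2 = 0.011.
θ₂ = 360° × 14/29.5 = 170.8°, f₂ = (1 − cos θ₂)/2 = 0.994.
Change = f₂ − f₁ = +0.982 → +98 percentage points.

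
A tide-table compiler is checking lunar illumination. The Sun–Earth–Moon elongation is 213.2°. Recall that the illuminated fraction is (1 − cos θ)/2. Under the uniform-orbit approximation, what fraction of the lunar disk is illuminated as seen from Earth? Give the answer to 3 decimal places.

cos 213.2° = (-0.837), so f = (1 − (-0.837))/2 = 0.918.

0.918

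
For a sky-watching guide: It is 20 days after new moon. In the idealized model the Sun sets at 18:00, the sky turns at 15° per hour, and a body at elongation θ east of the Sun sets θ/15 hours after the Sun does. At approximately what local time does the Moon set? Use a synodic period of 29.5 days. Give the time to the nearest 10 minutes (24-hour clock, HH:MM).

10:20

The Moon has covered 20/29.5 of its cycle, so θ ≈ 360° × 20/29.5 = 244.1°.
At 15° of sky rotation per hour, 244.1° corresponds to a 16.27 h lag.
18:00 + 16.271 h ≈ 10:16 → 10:20 to the nearest ten minutes.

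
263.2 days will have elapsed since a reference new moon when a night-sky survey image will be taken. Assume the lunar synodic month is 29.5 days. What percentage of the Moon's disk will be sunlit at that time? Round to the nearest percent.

6%

263.2/29.5 = 8.922 lunations, so 8 complete cycles and 27.20 d into the next.
Phase angle: θ = 360°·(27.20 d)/(29.5 d) = 331.9°.
Illuminated fraction = (1 − cos 331.9°)/2 = (1 − 0.882)/2 ≈ 0.059, so 6%.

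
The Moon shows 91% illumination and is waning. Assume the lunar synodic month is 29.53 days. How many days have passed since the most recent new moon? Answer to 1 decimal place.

From f = (1 − cos θ)/2: cos θ = 1 − 2×0.91 = -0.820; arccos → 145.1°.
Since the Moon is past full (waning), take the reflex angle: θ = 360° − 145.1° = 214.9°.
Age = 29.53 × 214.9°/360° ≈ 17.63 days.

17.6 days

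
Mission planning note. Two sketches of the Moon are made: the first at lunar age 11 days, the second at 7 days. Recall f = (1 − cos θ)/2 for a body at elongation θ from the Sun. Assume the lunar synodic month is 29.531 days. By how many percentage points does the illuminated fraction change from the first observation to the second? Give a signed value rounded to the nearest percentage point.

-39 pp

θ₁ = 360° × 11/29.531 = 134.1°, f₁ = (1 − cos θ₁)/2 = 0.848.
θ₂ = 360° × 7/29.531 = 85.3°, f₂ = (1 − cos θ₂)/2 = 0.459.
Change = f₂ − f₁ = -0.389 → -39 percentage points.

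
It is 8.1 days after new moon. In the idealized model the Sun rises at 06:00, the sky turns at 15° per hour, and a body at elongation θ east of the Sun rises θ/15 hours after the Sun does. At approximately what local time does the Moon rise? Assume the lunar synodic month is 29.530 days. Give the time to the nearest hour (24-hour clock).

Phase angle: θ = 360°·(8.1 d)/(29.530 d) = 98.7°.
The Moon trails the Sun by θ/15 = 98.7/15 ≈ 6.58 hours.
06:00 + 6.58 h ≈ 12:35 → 13:00 to the nearest hour.

13:00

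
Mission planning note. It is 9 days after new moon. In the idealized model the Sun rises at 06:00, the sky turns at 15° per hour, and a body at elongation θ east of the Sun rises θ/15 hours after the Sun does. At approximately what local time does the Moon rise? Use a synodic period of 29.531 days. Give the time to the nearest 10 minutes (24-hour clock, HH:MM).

Elongation θ = 360° × 9/29.531 ≈ 109.7°.
The Moon trails the Sun by θ/15 = 109.7/15 ≈ 7.31 hours.
06:00 + 7.314 h ≈ 13:19 → 13:20 to the nearest ten minutes.

13:20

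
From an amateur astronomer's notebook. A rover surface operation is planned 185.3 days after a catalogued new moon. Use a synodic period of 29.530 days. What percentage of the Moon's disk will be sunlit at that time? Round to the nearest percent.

185.3/29.530 = 6.275 lunations, so 6 complete cycles and 8.12 d into the next.
Phase angle: θ = 360°·(8.12 d)/(29.530 d) = 99.0°.
With cos θ = (-0.156), the lit fraction is (1 − (-0.156))/2 ≈ 0.578, so 58%.

58%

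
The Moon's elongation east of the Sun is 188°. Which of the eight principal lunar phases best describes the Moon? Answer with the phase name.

The full moon sector spans roughly 158°–202°; 188° falls inside it.

full moon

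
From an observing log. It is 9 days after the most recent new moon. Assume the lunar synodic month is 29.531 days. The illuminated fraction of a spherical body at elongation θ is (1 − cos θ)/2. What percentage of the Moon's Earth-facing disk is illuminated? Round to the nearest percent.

Phase angle: θ = 360°·(9 d)/(29.531 d) = 109.7°.
With cos θ = (-0.337), the lit fraction is (1 − (-0.337))/2 ≈ 0.669, so 67%.

67%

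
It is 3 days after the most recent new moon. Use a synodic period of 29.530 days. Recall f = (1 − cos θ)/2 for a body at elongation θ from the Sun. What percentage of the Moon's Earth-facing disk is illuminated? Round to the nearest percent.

10%

Elongation θ = 360° × 3/29.530 ≈ 36.6°.
Illuminated fraction = (1 − cos 36.6°)/2 = (1 − 0.803)/2 ≈ 0.098, so 10%.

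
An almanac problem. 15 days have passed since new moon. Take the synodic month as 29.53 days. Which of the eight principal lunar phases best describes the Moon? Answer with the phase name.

At 15/29.53 of the cycle, θ ≈ 183° — the full moon range.

full moon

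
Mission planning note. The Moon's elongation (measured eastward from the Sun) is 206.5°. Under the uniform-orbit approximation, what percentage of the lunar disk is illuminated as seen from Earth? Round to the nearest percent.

95%

Half-versine of 206.5°: (1 − (-0.895))/2 = 0.947, i.e. 95%.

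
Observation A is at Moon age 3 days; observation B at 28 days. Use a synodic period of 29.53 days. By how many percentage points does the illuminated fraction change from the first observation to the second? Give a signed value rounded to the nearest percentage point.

First observation: θ = 360°·3/29.53 = 36.6°, so f = 0.098.
Second observation: θ = 341.3°, f = 0.026.
Δf = 0.026 − 0.098 = -0.072, i.e. -7 pp.

-7 percentage points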